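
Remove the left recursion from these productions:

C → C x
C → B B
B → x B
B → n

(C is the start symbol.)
C is directly left-recursive. The standard transformation for
  A → A α₁ | ... | A α_m | β₁ | ... | β_n
is
  A  → β₁ A' | ... | β_n A'
  A' → α₁ A' | ... | α_m A' | ε

C → B B becomes C → B B C'
C → C x becomes C' → x C'
Add C' → ε

Productions for other non-terminals are unchanged:
  B → x B
  B → n

Resulting grammar:
C → B B C'
C' → x C'
C' → ε
B → x B
B → n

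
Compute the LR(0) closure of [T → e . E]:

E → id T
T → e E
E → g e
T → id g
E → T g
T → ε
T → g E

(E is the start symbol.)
To compute CLOSURE, for each item [A → α.Bβ] where B is a non-terminal, add [B → .γ] for all productions B → γ; repeat for the newly added items until nothing changes.

Start with: [T → e . E]
  [T → e . E] has the dot before E: add [E → . id T], [E → . g e], [E → . T g]
  [E → . T g] has the dot before T: add [T → . e E], [T → . id g], [T → .], [T → . g E]
No further items can be added.

CLOSURE = { [E → . T g], [E → . g e], [E → . id T], [T → . e E], [T → . g E], [T → . id g], [T → .], [T → e . E] }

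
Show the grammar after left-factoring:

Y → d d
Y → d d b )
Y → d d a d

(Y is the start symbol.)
Left-factoring transforms A → αβ₁ | αβ₂ into A → αA' and A' → β₁ | β₂
(α is the longest common prefix among the alternatives). Repeat until
no nonterminal has two alternatives with a common prefix.

Round 1: Y has alternatives sharing prefix 'd d'. Introduce Y': Y → d d Y'
  Add: Y' → ε
  Add: Y' → b )
  Add: Y' → a d

No remaining common prefixes — done.

Resulting grammar:
Y → d d Y'
Y' → ε
Y' → b )
Y' → a d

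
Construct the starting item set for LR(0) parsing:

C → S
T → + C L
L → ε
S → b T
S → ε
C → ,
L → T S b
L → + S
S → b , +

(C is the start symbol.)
First, augment the grammar with C' → C
I₀ = CLOSURE({ [C' → . C] }):
  [C' → . C] has the dot before C: add [C → . S], [C → . ,]
  [C → . S] has the dot before S: add [S → . b T], [S → .], [S → . b , +]
No further items can be added.

I₀ = { [C → . ,], [C → . S], [C' → . C], [S → . b , +], [S → . b T], [S → .] }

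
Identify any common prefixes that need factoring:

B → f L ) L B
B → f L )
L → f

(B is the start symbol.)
Left-factoring is needed when two productions for the same non-terminal
share a common prefix on the right-hand side.

Productions for B:
  B → f L ) L B
  B → f L )

Found common prefix 'f L )' in productions for B

Answer: Yes, B has productions with common prefix 'f L )'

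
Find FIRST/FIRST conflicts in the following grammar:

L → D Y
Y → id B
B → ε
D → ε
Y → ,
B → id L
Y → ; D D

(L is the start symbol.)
A FIRST/FIRST conflict occurs when two productions N → α and N → β for the same non-terminal have FIRST(α) ∩ FIRST(β) ≠ ∅ (with ε ∈ FIRST of a nullable right-hand side, so two nullable alternatives also conflict).

Productions for Y:
  Y → id B: FIRST = { 'id' }
  Y → ,: FIRST = { ',' }
  Y → ; D D: FIRST = { ';' }
Productions for B:
  B → ε: FIRST = { ε }
  B → id L: FIRST = { 'id' }
L, D have only one production, so no FIRST/FIRST conflict is possible there.

All alternatives of each non-terminal have pairwise disjoint FIRST sets.

Answer: No FIRST/FIRST conflicts.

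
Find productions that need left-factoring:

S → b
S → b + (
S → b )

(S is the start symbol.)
Left-factoring is needed when two productions for the same non-terminal
share a common prefix on the right-hand side.

Productions for S:
  S → b
  S → b + (
  S → b )

Found common prefix 'b' in productions for S

Answer: Yes, S has productions with common prefix 'b'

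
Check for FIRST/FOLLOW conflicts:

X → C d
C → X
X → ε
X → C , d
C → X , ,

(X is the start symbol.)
Yes. X → C d with FOLLOW(X) on { ',', 'd' }; X → C ',' d with FOLLOW(X) on { ',', 'd' }; C → X ',' ',' with FOLLOW(C) on { ',', 'd' }

Nullable non-terminals: C, X.
FIRST sets used below: FIRST(X) = { ',', 'd', ε }, FIRST(C) = { ',', 'd', ε }

C: nullable alternative(s) C → X; FOLLOW(C) = { ',', 'd' }
  C → X: FIRST \ {ε} = { ',', 'd' } — this is the only nullable alternative, skip
  C → X , ,: FIRST \ {ε} = { ',', 'd' } — overlaps FOLLOW(C) on { ',', 'd' }: CONFLICT

X: nullable alternative(s) X → ε; FOLLOW(X) = { $, ',', 'd' }
  X → C d: FIRST \ {ε} = { ',', 'd' } — overlaps FOLLOW(X) on { ',', 'd' }: CONFLICT
  X → ε: FIRST \ {ε} = { } — this is the only nullable alternative, skip
  X → C , d: FIRST \ {ε} = { ',', 'd' } — overlaps FOLLOW(X) on { ',', 'd' }: CONFLICT

So the grammar has 3 FIRST/FOLLOW conflicts (marked CONFLICT above).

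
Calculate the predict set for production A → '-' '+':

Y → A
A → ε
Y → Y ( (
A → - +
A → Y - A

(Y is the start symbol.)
{ '-' }

PREDICT(A → '-' '+') = (FIRST(RHS) \ {ε}) ∪ (FOLLOW(A) if ε ∈ FIRST(RHS), i.e. RHS ⇒* ε)
FIRST('-' '+') = { '-' }
ε ∉ FIRST('-' '+'), so FOLLOW(A) is not added.
PREDICT(A → '-' '+') = { '-' }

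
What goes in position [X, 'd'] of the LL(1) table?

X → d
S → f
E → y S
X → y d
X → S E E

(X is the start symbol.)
X → d

To find M[X, 'd'], we find productions for X where 'd' is in the predict set (PREDICT(N → α) = (FIRST(α) \ {ε}) ∪ (FOLLOW(N) if α ⇒* ε)).

Relevant sets:
  FIRST(S) = { 'f' }

X → d: PREDICT = { 'd' }
  'd' is in predict set, so this production goes in M[X, 'd']
X → y d: PREDICT = { 'y' }
X → S E E: PREDICT = { 'f' }

M[X, 'd'] = X → d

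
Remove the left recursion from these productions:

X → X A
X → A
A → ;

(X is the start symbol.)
X → A X'
X' → A X'
X' → ε
A → ;

X is directly left-recursive. The standard transformation for
  A → A α₁ | ... | A α_m | β₁ | ... | β_n
is
  A  → β₁ A' | ... | β_n A'
  A' → α₁ A' | ... | α_m A' | ε

X → A becomes X → A X'
X → X A becomes X' → A X'
Add X' → ε

Productions for other non-terminals are unchanged:
  A → ;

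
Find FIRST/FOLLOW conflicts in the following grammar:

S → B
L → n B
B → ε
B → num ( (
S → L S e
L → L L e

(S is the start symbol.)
Yes. B → num '(' '(' with FOLLOW(B) on { 'num' }

Nullable non-terminals: B, S.
FIRST sets used below: FIRST(B) = { 'num', ε }, FIRST(L) = { 'n' }

B: nullable alternative(s) B → ε; FOLLOW(B) = { $, 'e', 'n', 'num' }
  B → ε: FIRST \ {ε} = { } — this is the only nullable alternative, skip
  B → num ( (: FIRST \ {ε} = { 'num' } — overlaps FOLLOW(B) on { 'num' }: CONFLICT

S: nullable alternative(s) S → B; FOLLOW(S) = { $, 'e' }
  S → B: FIRST \ {ε} = { 'num' } — this is the only nullable alternative, skip
  S → L S e: FIRST \ {ε} = { 'n' } — disjoint from FOLLOW(S)

L has no nullable alternative, so no FIRST/FOLLOW check is needed there.

So the grammar has 1 FIRST/FOLLOW conflict (marked CONFLICT above).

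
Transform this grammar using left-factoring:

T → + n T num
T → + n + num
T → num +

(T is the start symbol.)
T → + n T'
T' → T num
T' → + num
T → num +

Left-factoring transforms A → αβ₁ | αβ₂ into A → αA' and A' → β₁ | β₂
(α is the longest common prefix among the alternatives). Repeat until
no nonterminal has two alternatives with a common prefix.

Round 1: T has alternatives sharing prefix '+ n'. Introduce T': T → + n T'
  Add: T' → T num
  Add: T' → + num

No remaining common prefixes — done.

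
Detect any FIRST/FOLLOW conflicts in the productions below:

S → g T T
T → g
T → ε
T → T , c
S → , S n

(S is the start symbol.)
Yes. T → g with FOLLOW(T) on { 'g' }; T → T ',' c with FOLLOW(T) on { ',', 'g' }

Nullable non-terminals: T.
FIRST sets used below: FIRST(T) = { ',', 'g', ε }

T: nullable alternative(s) T → ε; FOLLOW(T) = { $, ',', 'g', 'n' }
  T → g: FIRST \ {ε} = { 'g' } — overlaps FOLLOW(T) on { 'g' }: CONFLICT
  T → ε: FIRST \ {ε} = { } — this is the only nullable alternative, skip
  T → T , c: FIRST \ {ε} = { ',', 'g' } — overlaps FOLLOW(T) on { ',', 'g' }: CONFLICT

S has no nullable alternative, so no FIRST/FOLLOW check is needed there.

So the grammar has 2 FIRST/FOLLOW conflicts (marked CONFLICT above).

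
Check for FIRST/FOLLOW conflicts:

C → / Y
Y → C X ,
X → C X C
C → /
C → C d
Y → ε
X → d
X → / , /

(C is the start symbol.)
Yes. Y → C X ',' with FOLLOW(Y) on { '/' }

Nullable non-terminals: Y.
FIRST sets used below: FIRST(C) = { '/' }

Y: nullable alternative(s) Y → ε; FOLLOW(Y) = { $, ',', '/', 'd' }
  Y → C X ,: FIRST \ {ε} = { '/' } — overlaps FOLLOW(Y) on { '/' }: CONFLICT
  Y → ε: FIRST \ {ε} = { } — this is the only nullable alternative, skip

C, X have no nullable alternative, so no FIRST/FOLLOW check is needed there.

So the grammar has 1 FIRST/FOLLOW conflict (marked CONFLICT above).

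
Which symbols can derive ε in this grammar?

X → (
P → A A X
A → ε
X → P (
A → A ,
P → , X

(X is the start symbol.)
{ 'A' }

A non-terminal is nullable if it can derive ε (the empty string): either it has an ε-production, or it has a production whose right-hand side consists entirely of nullable non-terminals.

ε-productions: A → ε
So A is immediately nullable.
No further non-terminal can be added: every production for the remaining non-terminals contains a terminal or a non-nullable non-terminal.
Nullable = { 'A' }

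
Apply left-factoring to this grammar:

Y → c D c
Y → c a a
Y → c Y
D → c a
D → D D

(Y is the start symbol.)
Y → c Y'
Y' → D c
Y' → a a
Y' → Y
D → c a
D → D D

Left-factoring transforms A → αβ₁ | αβ₂ into A → αA' and A' → β₁ | β₂
(α is the longest common prefix among the alternatives). Repeat until
no nonterminal has two alternatives with a common prefix.

Round 1: Y has alternatives sharing prefix 'c'. Introduce Y': Y → c Y'
  Add: Y' → D c
  Add: Y' → a a
  Add: Y' → Y

No remaining common prefixes — done.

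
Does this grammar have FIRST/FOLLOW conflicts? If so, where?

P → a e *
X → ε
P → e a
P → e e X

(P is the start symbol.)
No FIRST/FOLLOW conflicts.

A FIRST/FOLLOW conflict occurs when a non-terminal N has a nullable alternative N → β (β ⇒* ε) and another alternative N → α with FIRST(α) ∩ FOLLOW(N) ≠ ∅: on such a lookahead the parser cannot decide between expanding α and letting N vanish via β.

Nullable non-terminals: X.
X has a nullable alternative but only one production, so nothing to check.

P has no nullable alternative, so no FIRST/FOLLOW check is needed there.

No FIRST/FOLLOW conflicts found.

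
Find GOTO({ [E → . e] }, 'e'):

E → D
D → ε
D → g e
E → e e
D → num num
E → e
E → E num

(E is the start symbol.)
{ [E → e .] }

GOTO(I, 'e') = CLOSURE({ [A → αX.β] : [A → α.Xβ] ∈ I, X = 'e' })

Items with dot before 'e', with the dot advanced:
  [E → . e] → [E → e .]
Closure adds nothing (no advanced item has the dot before a non-terminal).

GOTO = { [E → e .] }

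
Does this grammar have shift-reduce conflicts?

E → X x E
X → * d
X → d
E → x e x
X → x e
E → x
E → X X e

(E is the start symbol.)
Yes — I5: [E → x .] vs [E → x . e x]; I6: [X → x e .] vs [E → x e . x]

Augment with E' → E and build the canonical LR(0) collection (I0 = CLOSURE({[E' → . E]}), then GOTO on every symbol after a dot until no new states appear). It has 14 states:
  I0: { [E → . X X e], [E → . X x E], [E → . x e x], [E → . x], [E' → . E], [X → . * d], [X → . d], [X → . x e] }  — shift
  I1: { [X → * . d] }  — shift
  I2: { [E' → E .] }  — accept
  I3: { [E → X . X e], [E → X . x E], [X → . * d], [X → . d], [X → . x e] }  — shift
  I4: { [X → d .] }  — reduce
  I5: { [E → x . e x], [E → x .], [X → x . e] }  — shift, reduce
  I6: { [E → x e . x], [X → x e .] }  — shift, reduce
  I7: { [E → x e x .] }  — reduce
  I8: { [E → X X . e] }  — shift
  I9: { [E → . X X e], [E → . X x E], [E → . x e x], [E → . x], [E → X x . E], [X → . * d], [X → . d], [X → . x e], [X → x . e] }  — shift
  I10: { [E → X x E .] }  — reduce
  I11: { [X → x e .] }  — reduce
  I12: { [E → X X e .] }  — reduce
  I13: { [X → * d .] }  — reduce

I5 contains reduce item [E → x .] and shift items [E → x . e x], [X → x . e] — shift-reduce conflict.
I6 contains reduce item [X → x e .] and shift item [E → x e . x] — shift-reduce conflict.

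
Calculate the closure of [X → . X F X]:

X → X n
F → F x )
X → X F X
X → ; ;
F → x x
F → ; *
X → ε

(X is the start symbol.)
To compute CLOSURE, for each item [A → α.Bβ] where B is a non-terminal, add [B → .γ] for all productions B → γ; repeat for the newly added items until nothing changes.

Start with: [X → . X F X]
  [X → . X F X] has the dot before X: add [X → . X n], [X → . ; ;], [X → .]
No further items can be added.

CLOSURE = { [X → . ; ;], [X → . X F X], [X → . X n], [X → .] }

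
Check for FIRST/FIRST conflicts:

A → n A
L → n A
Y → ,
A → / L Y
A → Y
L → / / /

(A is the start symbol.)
FIRST sets of the non-terminals at (or reachable through a nullable prefix from) the front of some alternative:
  FIRST(Y) = { ',' }

Productions for A:
  A → n A: FIRST = { 'n' }
  A → / L Y: FIRST = { '/' }
  A → Y: FIRST = { ',' }
Productions for L:
  L → n A: FIRST = { 'n' }
  L → / / /: FIRST = { '/' }
Y has only one production, so no FIRST/FIRST conflict is possible there.

All alternatives of each non-terminal have pairwise disjoint FIRST sets.

Answer: No FIRST/FIRST conflicts.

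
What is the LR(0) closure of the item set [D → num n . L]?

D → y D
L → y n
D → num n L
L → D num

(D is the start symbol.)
{ [D → . num n L], [D → . y D], [D → num n . L], [L → . D num], [L → . y n] }

Start with: [D → num n . L]
  [D → num n . L] has the dot before L: add [L → . y n], [L → . D num]
  [L → . D num] has the dot before D: add [D → . y D], [D → . num n L]
No further items can be added.

CLOSURE = { [D → . num n L], [D → . y D], [D → num n . L], [L → . D num], [L → . y n] }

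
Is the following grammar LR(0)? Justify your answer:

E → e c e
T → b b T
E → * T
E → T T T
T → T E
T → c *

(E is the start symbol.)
No. Shift-reduce conflict between [T → b b T .] and [E → . * T]

Augment with E' → E and build the canonical LR(0) collection (I0 = CLOSURE({[E' → . E]}), then GOTO on every symbol after a dot until no new states appear). It has 16 states:
  I0: { [E → . * T], [E → . T T T], [E → . e c e], [E' → . E], [T → . T E], [T → . b b T], [T → . c *] }  — shift
  I1: { [E → * . T], [T → . T E], [T → . b b T], [T → . c *] }  — shift
  I2: { [E' → E .] }  — accept
  I3: { [E → . * T], [E → . T T T], [E → . e c e], [E → T . T T], [T → . T E], [T → . b b T], [T → . c *], [T → T . E] }  — shift
  I4: { [T → b . b T] }  — shift
  I5: { [T → c . *] }  — shift
  I6: { [E → e . c e] }  — shift
  I7: { [E → e c . e] }  — shift
  I8: { [E → e c e .] }  — reduce
  I9: { [T → c * .] }  — reduce
  I10: { [T → . T E], [T → . b b T], [T → . c *], [T → b b . T] }  — shift
  I11: { [E → . * T], [E → . T T T], [E → . e c e], [T → . T E], [T → . b b T], [T → . c *], [T → T . E], [T → b b T .] }  — shift, reduce
  I12: { [T → T E .] }  — reduce
  I13: { [E → . * T], [E → . T T T], [E → . e c e], [E → T . T T], [E → T T . T], [T → . T E], [T → . b b T], [T → . c *], [T → T . E] }  — shift
  I14: { [E → . * T], [E → . T T T], [E → . e c e], [E → T . T T], [E → T T . T], [E → T T T .], [T → . T E], [T → . b b T], [T → . c *], [T → T . E] }  — shift, reduce
  I15: { [E → * T .], [E → . * T], [E → . T T T], [E → . e c e], [T → . T E], [T → . b b T], [T → . c *], [T → T . E] }  — shift, reduce

Conflict in state I11:
  Shift-reduce conflict between [T → b b T .] and [E → . * T]
So the grammar is NOT LR(0).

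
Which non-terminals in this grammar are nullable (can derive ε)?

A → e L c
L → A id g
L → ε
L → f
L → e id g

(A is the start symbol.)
ε-productions: L → ε
So L is immediately nullable.
No further non-terminal can be added: every production for the remaining non-terminals contains a terminal or a non-nullable non-terminal.
Nullable = { 'L' }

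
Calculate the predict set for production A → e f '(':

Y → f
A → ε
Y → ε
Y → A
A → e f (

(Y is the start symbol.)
{ 'e' }

PREDICT(A → e f '(') = (FIRST(RHS) \ {ε}) ∪ (FOLLOW(A) if ε ∈ FIRST(RHS), i.e. RHS ⇒* ε)
FIRST(e f '(') = { 'e' }
ε ∉ FIRST(e f '('), so FOLLOW(A) is not added.
PREDICT(A → e f '(') = { 'e' }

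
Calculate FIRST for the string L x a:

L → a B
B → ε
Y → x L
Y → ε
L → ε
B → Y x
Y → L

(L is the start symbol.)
{ 'a', 'x' }

FIRST sets of the non-terminals involved (from the grammar, by fixed-point iteration):
  FIRST(L) = { 'a', ε }

To compute FIRST(L x a), process the symbols left to right:
Symbol L is a non-terminal. Add FIRST(L) \ {ε} = { 'a' }
L is nullable (ε ∈ FIRST(L)), continue to the next symbol.
Symbol x is a terminal. Add 'x' and stop.
FIRST(L x a) = { 'a', 'x' }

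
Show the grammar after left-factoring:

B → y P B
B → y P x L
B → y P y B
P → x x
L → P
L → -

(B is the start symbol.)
B → y P B'
B' → B
B' → x L
B' → y B
P → x x
L → P
L → -

Left-factoring transforms A → αβ₁ | αβ₂ into A → αA' and A' → β₁ | β₂
(α is the longest common prefix among the alternatives). Repeat until
no nonterminal has two alternatives with a common prefix.

Round 1: B has alternatives sharing prefix 'y P'. Introduce B': B → y P B'
  Add: B' → B
  Add: B' → x L
  Add: B' → y B

No remaining common prefixes — done.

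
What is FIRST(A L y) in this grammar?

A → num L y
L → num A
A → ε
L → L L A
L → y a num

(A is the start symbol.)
FIRST sets of the non-terminals involved (from the grammar, by fixed-point iteration):
  FIRST(A) = { 'num', ε }
  FIRST(L) = { 'num', 'y' }

To compute FIRST(A L y), process the symbols left to right:
Symbol A is a non-terminal. Add FIRST(A) \ {ε} = { 'num' }
A is nullable (ε ∈ FIRST(A)), continue to the next symbol.
Symbol L is a non-terminal. Add FIRST(L) \ {ε} = { 'num', 'y' }
L is not nullable (ε ∉ FIRST(L)), so stop here.
FIRST(A L y) = { 'num', 'y' }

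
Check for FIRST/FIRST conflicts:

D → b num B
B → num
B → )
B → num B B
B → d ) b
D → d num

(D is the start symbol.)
Yes. B → num / B → num B B on { 'num' }

Productions for D:
  D → b num B: FIRST = { 'b' }
  D → d num: FIRST = { 'd' }
Productions for B:
  B → num: FIRST = { 'num' }
  B → ): FIRST = { ')' }
  B → num B B: FIRST = { 'num' }
  B → d ) b: FIRST = { 'd' }

Conflict for B: B → num and B → num B B
  Overlap: { 'num' }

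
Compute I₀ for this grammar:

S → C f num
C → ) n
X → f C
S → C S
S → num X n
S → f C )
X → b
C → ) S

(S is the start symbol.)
First, augment the grammar with S' → S
I₀ = CLOSURE({ [S' → . S] }):
  [S' → . S] has the dot before S: add [S → . C f num], [S → . C S], [S → . num X n], [S → . f C )]
  [S → . C f num] has the dot before C: add [C → . ) n], [C → . ) S]
No further items can be added.

I₀ = { [C → . ) S], [C → . ) n], [S → . C S], [S → . C f num], [S → . f C )], [S → . num X n], [S' → . S] }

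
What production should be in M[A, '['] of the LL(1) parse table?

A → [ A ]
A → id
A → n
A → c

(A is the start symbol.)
To find M[A, '['], we find productions for A where '[' is in the predict set (PREDICT(N → α) = (FIRST(α) \ {ε}) ∪ (FOLLOW(N) if α ⇒* ε)).

A → [ A ]: PREDICT = { '[' }
  '[' is in predict set, so this production goes in M[A, '[']
A → id: PREDICT = { 'id' }
A → n: PREDICT = { 'n' }
A → c: PREDICT = { 'c' }

M[A, '['] = A → [ A ]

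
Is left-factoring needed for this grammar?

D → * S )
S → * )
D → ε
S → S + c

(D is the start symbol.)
Left-factoring is needed when two productions for the same non-terminal
share a common prefix on the right-hand side.

Productions for D:
  D → * S )
  D → ε
Productions for S:
  S → * )
  S → S + c

No common prefixes found.

Answer: No, left-factoring is not needed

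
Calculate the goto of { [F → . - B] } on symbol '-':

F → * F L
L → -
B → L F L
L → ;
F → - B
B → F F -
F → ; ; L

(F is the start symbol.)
{ [B → . F F -], [B → . L F L], [F → - . B], [F → . * F L], [F → . - B], [F → . ; ; L], [L → . -], [L → . ;] }

GOTO(I, '-') = CLOSURE({ [A → αX.β] : [A → α.Xβ] ∈ I, X = '-' })

Items with dot before '-', with the dot advanced:
  [F → . - B] → [F → - . B]
Closure of the advanced items:
  [F → - . B] has the dot before B: add [B → . L F L], [B → . F F -]
  [B → . L F L] has the dot before L: add [L → . -], [L → . ;]
  [B → . F F -] has the dot before F: add [F → . * F L], [F → . - B], [F → . ; ; L]

GOTO = { [B → . F F -], [B → . L F L], [F → - . B], [F → . * F L], [F → . - B], [F → . ; ; L], [L → . -], [L → . ;] }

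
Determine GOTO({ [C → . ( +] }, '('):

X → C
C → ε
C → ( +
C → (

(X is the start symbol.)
{ [C → ( . +] }

GOTO(I, '(') = CLOSURE({ [A → αX.β] : [A → α.Xβ] ∈ I, X = '(' })

Items with dot before '(', with the dot advanced:
  [C → . ( +] → [C → ( . +]
Closure adds nothing (no advanced item has the dot before a non-terminal).

GOTO = { [C → ( . +] }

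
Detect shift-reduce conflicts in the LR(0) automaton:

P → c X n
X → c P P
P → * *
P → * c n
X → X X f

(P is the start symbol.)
No shift-reduce conflicts

A shift-reduce conflict occurs when an LR(0) state has both:
  - a complete (reduce) item [A → α .] (dot at the end), and
  - a shift item [B → β . c γ] (dot before a terminal).

Augment with P' → P and build the canonical LR(0) collection (I0 = CLOSURE({[P' → . P]}), then GOTO on every symbol after a dot until no new states appear). It has 14 states:
  I0: { [P → . * *], [P → . * c n], [P → . c X n], [P' → . P] }  — shift
  I1: { [P → * . *], [P → * . c n] }  — shift
  I2: { [P' → P .] }  — accept
  I3: { [P → c . X n], [X → . X X f], [X → . c P P] }  — shift
  I4: { [P → c X . n], [X → . X X f], [X → . c P P], [X → X . X f] }  — shift
  I5: { [P → . * *], [P → . * c n], [P → . c X n], [X → c . P P] }  — shift
  I6: { [P → . * *], [P → . * c n], [P → . c X n], [X → c P . P] }  — shift
  I7: { [X → c P P .] }  — reduce
  I8: { [X → . X X f], [X → . c P P], [X → X . X f], [X → X X . f] }  — shift
  I9: { [P → c X n .] }  — reduce
  I10: { [X → X X f .] }  — reduce
  I11: { [P → * * .] }  — reduce
  I12: { [P → * c . n] }  — shift
  I13: { [P → * c n .] }  — reduce

No state contains both a complete item and a shift item.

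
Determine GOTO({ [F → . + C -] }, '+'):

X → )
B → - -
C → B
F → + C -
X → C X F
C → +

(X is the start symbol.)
GOTO(I, '+') = CLOSURE({ [A → αX.β] : [A → α.Xβ] ∈ I, X = '+' })

Items with dot before '+', with the dot advanced:
  [F → . + C -] → [F → + . C -]
Closure of the advanced items:
  [F → + . C -] has the dot before C: add [C → . B], [C → . +]
  [C → . B] has the dot before B: add [B → . - -]

GOTO = { [B → . - -], [C → . +], [C → . B], [F → + . C -] }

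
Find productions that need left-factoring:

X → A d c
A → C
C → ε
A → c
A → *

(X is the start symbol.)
Left-factoring is needed when two productions for the same non-terminal
share a common prefix on the right-hand side.

Productions for A:
  A → C
  A → c
  A → *

No common prefixes found.

Answer: No, left-factoring is not needed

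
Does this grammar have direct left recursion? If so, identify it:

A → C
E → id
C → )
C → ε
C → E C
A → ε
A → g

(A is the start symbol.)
A → C: starts with C
E → id: starts with id
C → ): starts with ')'
C → ε: starts with ε
C → E C: starts with E
A → ε: starts with ε
A → g: starts with g

No direct left recursion found.

Answer: No direct left recursion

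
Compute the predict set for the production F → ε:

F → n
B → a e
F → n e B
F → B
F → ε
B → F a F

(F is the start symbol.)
PREDICT(F → ε) = (FIRST(RHS) \ {ε}) ∪ (FOLLOW(F) if ε ∈ FIRST(RHS), i.e. RHS ⇒* ε)
The right-hand side is ε (FIRST(ε) = { ε }), so the predict set is FOLLOW(F) = { $, 'a' }
PREDICT(F → ε) = { $, 'a' }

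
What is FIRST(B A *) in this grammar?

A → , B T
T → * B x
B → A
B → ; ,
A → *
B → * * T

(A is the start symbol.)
FIRST sets of the non-terminals involved (from the grammar, by fixed-point iteration):
  FIRST(B) = { '*', ',', ';' }

To compute FIRST(B A *), process the symbols left to right:
Symbol B is a non-terminal. Add FIRST(B) \ {ε} = { '*', ',', ';' }
B is not nullable (ε ∉ FIRST(B)), so stop here.
FIRST(B A *) = { '*', ',', ';' }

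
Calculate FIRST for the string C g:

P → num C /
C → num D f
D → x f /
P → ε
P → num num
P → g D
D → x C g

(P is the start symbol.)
FIRST sets of the non-terminals involved (from the grammar, by fixed-point iteration):
  FIRST(C) = { 'num' }

To compute FIRST(C g), process the symbols left to right:
Symbol C is a non-terminal. Add FIRST(C) \ {ε} = { 'num' }
C is not nullable (ε ∉ FIRST(C)), so stop here.
FIRST(C g) = { 'num' }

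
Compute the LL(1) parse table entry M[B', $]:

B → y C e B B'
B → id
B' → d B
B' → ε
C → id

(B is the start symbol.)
To find M[B', $], we find productions for B' where $ is in the predict set (PREDICT(N → α) = (FIRST(α) \ {ε}) ∪ (FOLLOW(N) if α ⇒* ε)).

Relevant sets:
  FOLLOW(B') = { $, 'd' }

B' → d B: PREDICT = { 'd' }
B' → ε: PREDICT = { $, 'd' }
  $ is in predict set, so this production goes in M[B', $]

M[B', $] = B' → ε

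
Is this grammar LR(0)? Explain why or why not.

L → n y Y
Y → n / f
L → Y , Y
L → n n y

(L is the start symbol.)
Augment with L' → L and build the canonical LR(0) collection (I0 = CLOSURE({[L' → . L]}), then GOTO on every symbol after a dot until no new states appear). It has 13 states:
  I0: { [L → . Y , Y], [L → . n n y], [L → . n y Y], [L' → . L], [Y → . n / f] }  — shift
  I1: { [L' → L .] }  — accept
  I2: { [L → Y . , Y] }  — shift
  I3: { [L → n . n y], [L → n . y Y], [Y → n . / f] }  — shift
  I4: { [Y → n / . f] }  — shift
  I5: { [L → n n . y] }  — shift
  I6: { [L → n y . Y], [Y → . n / f] }  — shift
  I7: { [L → n y Y .] }  — reduce
  I8: { [Y → n . / f] }  — shift
  I9: { [L → n n y .] }  — reduce
  I10: { [Y → n / f .] }  — reduce
  I11: { [L → Y , . Y], [Y → . n / f] }  — shift
  I12: { [L → Y , Y .] }  — reduce

Every state is either a pure shift/goto state or contains exactly one complete item and nothing to shift — no conflicts. The grammar is LR(0).

Answer: Yes, the grammar is LR(0)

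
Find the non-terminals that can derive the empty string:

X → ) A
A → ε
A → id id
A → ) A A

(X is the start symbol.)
{ 'A' }

A non-terminal is nullable if it can derive ε (the empty string): either it has an ε-production, or it has a production whose right-hand side consists entirely of nullable non-terminals.

ε-productions: A → ε
So A is immediately nullable.
No further non-terminal can be added: every production for the remaining non-terminals contains a terminal or a non-nullable non-terminal.
Nullable = { 'A' }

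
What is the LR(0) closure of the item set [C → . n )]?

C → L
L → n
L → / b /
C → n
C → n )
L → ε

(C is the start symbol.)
To compute CLOSURE, for each item [A → α.Bβ] where B is a non-terminal, add [B → .γ] for all productions B → γ; repeat for the newly added items until nothing changes.

Start with: [C → . n )]
The dot precedes the terminal n, so nothing is added.

CLOSURE = { [C → . n )] }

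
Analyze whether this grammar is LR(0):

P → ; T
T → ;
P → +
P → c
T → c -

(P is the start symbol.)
Yes, the grammar is LR(0)

A grammar is LR(0) if no state in the canonical LR(0) collection has:
  - both a shift item (dot before a terminal) and a complete item (shift-reduce conflict), or
  - two or more complete items (reduce-reduce conflict; the accept item [P' → P .] counts as a complete item here).

Augment with P' → P and build the canonical LR(0) collection (I0 = CLOSURE({[P' → . P]}), then GOTO on every symbol after a dot until no new states appear). It has 9 states:
  I0: { [P → . +], [P → . ; T], [P → . c], [P' → . P] }  — shift
  I1: { [P → + .] }  — reduce
  I2: { [P → ; . T], [T → . ;], [T → . c -] }  — shift
  I3: { [P' → P .] }  — accept
  I4: { [P → c .] }  — reduce
  I5: { [T → ; .] }  — reduce
  I6: { [P → ; T .] }  — reduce
  I7: { [T → c . -] }  — shift
  I8: { [T → c - .] }  — reduce

Every state is either a pure shift/goto state or contains exactly one complete item and nothing to shift — no conflicts. The grammar is LR(0).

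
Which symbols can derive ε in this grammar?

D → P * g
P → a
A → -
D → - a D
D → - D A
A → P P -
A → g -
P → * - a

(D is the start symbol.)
There are no ε-productions, so no non-terminal can derive ε.
No non-terminals are nullable.

Answer: None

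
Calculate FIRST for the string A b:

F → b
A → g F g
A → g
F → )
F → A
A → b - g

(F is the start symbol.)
{ 'b', 'g' }

FIRST sets of the non-terminals involved (from the grammar, by fixed-point iteration):
  FIRST(A) = { 'b', 'g' }

To compute FIRST(A b), process the symbols left to right:
Symbol A is a non-terminal. Add FIRST(A) \ {ε} = { 'b', 'g' }
A is not nullable (ε ∉ FIRST(A)), so stop here.
FIRST(A b) = { 'b', 'g' }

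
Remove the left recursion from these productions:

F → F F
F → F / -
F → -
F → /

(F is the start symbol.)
F → - F'
F → / F'
F' → F F'
F' → / - F'
F' → ε

F is directly left-recursive. The standard transformation for
  A → A α₁ | ... | A α_m | β₁ | ... | β_n
is
  A  → β₁ A' | ... | β_n A'
  A' → α₁ A' | ... | α_m A' | ε

F → - becomes F → - F'
F → / becomes F → / F'
F → F F becomes F' → F F'
F → F / - becomes F' → / - F'
Add F' → ε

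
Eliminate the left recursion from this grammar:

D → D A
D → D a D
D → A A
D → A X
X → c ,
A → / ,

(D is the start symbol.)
D → A A D'
D → A X D'
D' → A D'
D' → a D D'
D' → ε
X → c ,
A → / ,

D is directly left-recursive. The standard transformation for
  A → A α₁ | ... | A α_m | β₁ | ... | β_n
is
  A  → β₁ A' | ... | β_n A'
  A' → α₁ A' | ... | α_m A' | ε

D → A A becomes D → A A D'
D → A X becomes D → A X D'
D → D A becomes D' → A D'
D → D a D becomes D' → a D D'
Add D' → ε

Productions for other non-terminals are unchanged:
  X → c ,
  A → / ,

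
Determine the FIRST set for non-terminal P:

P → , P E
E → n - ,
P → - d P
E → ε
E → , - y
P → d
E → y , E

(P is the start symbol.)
{ ',', '-', 'd' }

To compute FIRST(P), examine every production with P on the left-hand side, reading each right-hand side left to right until a non-nullable symbol is reached.

From P → , P E:
  - ',' is a terminal: add ',' and stop
From P → - d P:
  - '-' is a terminal: add '-' and stop
From P → d:
  - d is a terminal: add 'd' and stop

Collecting: FIRST(P) = { ',', '-', 'd' }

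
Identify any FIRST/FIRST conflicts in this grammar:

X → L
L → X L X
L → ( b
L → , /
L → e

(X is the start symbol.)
A FIRST/FIRST conflict occurs when two productions N → α and N → β for the same non-terminal have FIRST(α) ∩ FIRST(β) ≠ ∅ (with ε ∈ FIRST of a nullable right-hand side, so two nullable alternatives also conflict).

FIRST sets of the non-terminals at (or reachable through a nullable prefix from) the front of some alternative:
  FIRST(X) = { '(', ',', 'e' }

Productions for L:
  L → X L X: FIRST = { '(', ',', 'e' }
  L → ( b: FIRST = { '(' }
  L → , /: FIRST = { ',' }
  L → e: FIRST = { 'e' }
X has only one production, so no FIRST/FIRST conflict is possible there.

Conflict for L: L → X L X and L → ( b
  Overlap: { '(' }
Conflict for L: L → X L X and L → , /
  Overlap: { ',' }
Conflict for L: L → X L X and L → e
  Overlap: { 'e' }

Answer: Yes. L → X L X / L → '(' b on { '(' }; L → X L X / L → ',' '/' on { ',' }; L → X L X / L → e on { 'e' }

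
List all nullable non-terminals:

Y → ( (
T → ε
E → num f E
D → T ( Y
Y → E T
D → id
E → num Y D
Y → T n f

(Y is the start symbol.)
{ 'T' }

A non-terminal is nullable if it can derive ε (the empty string): either it has an ε-production, or it has a production whose right-hand side consists entirely of nullable non-terminals.

ε-productions: T → ε
So T is immediately nullable.
No further non-terminal can be added: every production for the remaining non-terminals contains a terminal or a non-nullable non-terminal.
Nullable = { 'T' }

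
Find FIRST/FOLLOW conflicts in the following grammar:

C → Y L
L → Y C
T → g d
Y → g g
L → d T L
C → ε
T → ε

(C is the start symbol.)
A FIRST/FOLLOW conflict occurs when a non-terminal N has a nullable alternative N → β (β ⇒* ε) and another alternative N → α with FIRST(α) ∩ FOLLOW(N) ≠ ∅: on such a lookahead the parser cannot decide between expanding α and letting N vanish via β.

Nullable non-terminals: C, T.
FIRST sets used below: FIRST(Y) = { 'g' }

C: nullable alternative(s) C → ε; FOLLOW(C) = { $ }
  C → Y L: FIRST \ {ε} = { 'g' } — disjoint from FOLLOW(C)
  C → ε: FIRST \ {ε} = { } — this is the only nullable alternative, skip

T: nullable alternative(s) T → ε; FOLLOW(T) = { 'd', 'g' }
  T → g d: FIRST \ {ε} = { 'g' } — overlaps FOLLOW(T) on { 'g' }: CONFLICT
  T → ε: FIRST \ {ε} = { } — this is the only nullable alternative, skip

L, Y have no nullable alternative, so no FIRST/FOLLOW check is needed there.

So the grammar has 1 FIRST/FOLLOW conflict (marked CONFLICT above).

Answer: Yes. T → g d with FOLLOW(T) on { 'g' }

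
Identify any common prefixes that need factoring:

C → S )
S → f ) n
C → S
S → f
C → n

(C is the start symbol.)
Yes, C has productions with common prefix 'S'; S has productions with common prefix 'f'

Left-factoring is needed when two productions for the same non-terminal
share a common prefix on the right-hand side.

Productions for C:
  C → S )
  C → S
  C → n
Productions for S:
  S → f ) n
  S → f

Found common prefix 'S' in productions for C
Found common prefix 'f' in productions for S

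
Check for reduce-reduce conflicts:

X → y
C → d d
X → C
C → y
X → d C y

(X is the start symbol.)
Yes — I4: [C → y .] vs [X → y .]

Augment with X' → X and build the canonical LR(0) collection (I0 = CLOSURE({[X' → . X]}), then GOTO on every symbol after a dot until no new states appear). It has 10 states:
  I0: { [C → . d d], [C → . y], [X → . C], [X → . d C y], [X → . y], [X' → . X] }  — shift
  I1: { [X → C .] }  — reduce
  I2: { [X' → X .] }  — accept
  I3: { [C → . d d], [C → . y], [C → d . d], [X → d . C y] }  — shift
  I4: { [C → y .], [X → y .] }  — 2 reduces
  I5: { [X → d C . y] }  — shift
  I6: { [C → d . d], [C → d d .] }  — shift, reduce
  I7: { [C → y .] }  — reduce
  I8: { [C → d d .] }  — reduce
  I9: { [X → d C y .] }  — reduce

I4 contains complete items [C → y .], [X → y .] — reduce-reduce conflict.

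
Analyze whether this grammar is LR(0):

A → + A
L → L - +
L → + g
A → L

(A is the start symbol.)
No. Shift-reduce conflict between [A → L .] and [L → L . - +]

A grammar is LR(0) if no state in the canonical LR(0) collection has:
  - both a shift item (dot before a terminal) and a complete item (shift-reduce conflict), or
  - two or more complete items (reduce-reduce conflict; the accept item [A' → A .] counts as a complete item here).

Augment with A' → A and build the canonical LR(0) collection (I0 = CLOSURE({[A' → . A]}), then GOTO on every symbol after a dot until no new states appear). It has 8 states:
  I0: { [A → . + A], [A → . L], [A' → . A], [L → . + g], [L → . L - +] }  — shift
  I1: { [A → + . A], [A → . + A], [A → . L], [L → + . g], [L → . + g], [L → . L - +] }  — shift
  I2: { [A' → A .] }  — accept
  I3: { [A → L .], [L → L . - +] }  — shift, reduce
  I4: { [L → L - . +] }  — shift
  I5: { [L → L - + .] }  — reduce
  I6: { [A → + A .] }  — reduce
  I7: { [L → + g .] }  — reduce

Conflict in state I3:
  Shift-reduce conflict between [A → L .] and [L → L . - +]
So the grammar is NOT LR(0).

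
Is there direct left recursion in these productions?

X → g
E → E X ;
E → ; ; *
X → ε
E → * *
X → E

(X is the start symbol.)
Yes, E is left-recursive

Direct left recursion occurs when N → N α for some non-terminal N (the right-hand side begins with the left-hand side itself).

X → g: starts with g
E → E X ;: LEFT RECURSIVE (starts with E)
E → ; ; *: starts with ';'
X → ε: starts with ε
E → * *: starts with '*'
X → E: starts with E

The grammar has direct left recursion on: E.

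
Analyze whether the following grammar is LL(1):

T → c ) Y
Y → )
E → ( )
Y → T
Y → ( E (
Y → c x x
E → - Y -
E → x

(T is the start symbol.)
Relevant sets:
  FIRST(T) = { 'c' }

For Y:
  PREDICT(Y → ')') = { ')' }
  PREDICT(Y → T) = { 'c' }
  PREDICT(Y → '(' E '(') = { '(' }
  PREDICT(Y → c x x) = { 'c' }
For E:
  PREDICT(E → '(' ')') = { '(' }
  PREDICT(E → '-' Y '-') = { '-' }
  PREDICT(E → x) = { 'x' }
T has a single production, so nothing to check there.

Conflict found: Predict set conflict for Y: { 'c' }
The grammar is NOT LL(1).

Answer: No. Predict set conflict for Y: { 'c' }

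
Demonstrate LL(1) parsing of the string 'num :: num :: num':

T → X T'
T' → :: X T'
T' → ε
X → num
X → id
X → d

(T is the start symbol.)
LL(1) parsing maintains a stack (initially the start symbol over $) and the input. At each step: if the stack top is a terminal, match it against the current input token; if it is a non-terminal N, replace it with the RHS of M[N, lookahead] (the unique production whose predict set contains the lookahead).

Stack is shown with the top on the left.

Stack      Input                Action
--------------------------------------
T $        num :: num :: num $  output T → X T'
X T' $     num :: num :: num $  output X → num
num T' $   num :: num :: num $  match 'num'
T' $       :: num :: num $      output T' → :: X T'
:: X T' $  :: num :: num $      match '::'
X T' $     num :: num $         output X → num
num T' $   num :: num $         match 'num'
T' $       :: num $             output T' → :: X T'
:: X T' $  :: num $             match '::'
X T' $     num $                output X → num
num T' $   num $                match 'num'
T' $       $                    output T' → ε
$          $                    accept

The string is accepted.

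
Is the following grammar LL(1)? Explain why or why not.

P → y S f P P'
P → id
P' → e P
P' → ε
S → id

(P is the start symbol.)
A grammar is LL(1) if for each non-terminal N with multiple productions, the predict sets of those productions are pairwise disjoint, where PREDICT(N → α) = (FIRST(α) \ {ε}) ∪ (FOLLOW(N) if α ⇒* ε).

Relevant sets:
  FOLLOW(P') = { $, 'e' }

For P:
  PREDICT(P → y S f P P') = { 'y' }
  PREDICT(P → id) = { 'id' }
For P':
  PREDICT(P' → e P) = { 'e' }
  PREDICT(P' → ε) = { $, 'e' }
S has a single production, so nothing to check there.

Conflict found: Predict set conflict for P': { 'e' }
The grammar is NOT LL(1).

Answer: No. Predict set conflict for P': { 'e' }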